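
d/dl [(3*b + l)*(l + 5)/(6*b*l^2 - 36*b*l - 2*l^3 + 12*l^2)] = (l*(3*b + 2*l + 5)*(3*b*l - 18*b - l^2 + 6*l) - 3*(3*b + l)*(l + 5)*(2*b*l - 6*b - l^2 + 4*l))/(2*l^2*(3*b*l - 18*b - l^2 + 6*l)^2)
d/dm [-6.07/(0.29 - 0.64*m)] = -3.8848/(0.64*m - 0.29)^2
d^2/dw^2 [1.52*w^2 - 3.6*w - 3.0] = 3.04000000000000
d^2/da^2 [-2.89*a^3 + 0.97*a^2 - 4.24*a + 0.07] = 1.94 - 17.34*a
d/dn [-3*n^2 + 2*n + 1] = 2 - 6*n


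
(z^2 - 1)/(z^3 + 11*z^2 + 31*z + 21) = (z - 1)/(z^2 + 10*z + 21)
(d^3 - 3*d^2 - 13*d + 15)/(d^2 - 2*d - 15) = d - 1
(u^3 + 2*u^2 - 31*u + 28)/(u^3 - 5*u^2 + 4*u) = (u + 7)/u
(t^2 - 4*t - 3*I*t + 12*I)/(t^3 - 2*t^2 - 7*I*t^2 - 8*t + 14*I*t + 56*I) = (t - 3*I)/(t^2 + t*(2 - 7*I) - 14*I)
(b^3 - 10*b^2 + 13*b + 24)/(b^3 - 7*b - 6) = (b - 8)/(b + 2)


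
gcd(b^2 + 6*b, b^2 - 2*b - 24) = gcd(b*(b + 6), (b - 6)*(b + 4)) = 1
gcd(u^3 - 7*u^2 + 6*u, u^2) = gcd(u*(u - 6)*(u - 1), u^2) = u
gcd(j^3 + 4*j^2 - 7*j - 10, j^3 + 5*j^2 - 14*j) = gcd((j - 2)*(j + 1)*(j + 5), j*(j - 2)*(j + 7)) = j - 2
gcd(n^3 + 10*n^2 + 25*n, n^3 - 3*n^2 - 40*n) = n^2 + 5*n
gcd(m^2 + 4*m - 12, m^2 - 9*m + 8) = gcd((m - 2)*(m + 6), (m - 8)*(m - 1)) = 1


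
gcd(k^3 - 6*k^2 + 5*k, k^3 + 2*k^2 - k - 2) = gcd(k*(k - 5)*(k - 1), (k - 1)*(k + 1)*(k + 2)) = k - 1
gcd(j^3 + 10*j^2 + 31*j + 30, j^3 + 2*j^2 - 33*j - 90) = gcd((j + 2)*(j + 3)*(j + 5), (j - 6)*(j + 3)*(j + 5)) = j^2 + 8*j + 15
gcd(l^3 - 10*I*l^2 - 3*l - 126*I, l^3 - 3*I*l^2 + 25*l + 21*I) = l^2 - 4*I*l + 21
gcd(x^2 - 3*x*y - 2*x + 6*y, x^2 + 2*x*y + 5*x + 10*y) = 1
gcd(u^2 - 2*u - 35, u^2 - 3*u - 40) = u + 5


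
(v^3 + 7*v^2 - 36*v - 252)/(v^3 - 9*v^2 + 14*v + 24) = (v^2 + 13*v + 42)/(v^2 - 3*v - 4)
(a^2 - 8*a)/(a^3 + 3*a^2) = (a - 8)/(a*(a + 3))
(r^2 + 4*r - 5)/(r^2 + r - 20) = (r - 1)/(r - 4)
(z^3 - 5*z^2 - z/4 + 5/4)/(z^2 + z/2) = z - 11/2 + 5/(2*z)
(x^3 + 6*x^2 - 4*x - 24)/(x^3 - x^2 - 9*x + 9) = (x^3 + 6*x^2 - 4*x - 24)/(x^3 - x^2 - 9*x + 9)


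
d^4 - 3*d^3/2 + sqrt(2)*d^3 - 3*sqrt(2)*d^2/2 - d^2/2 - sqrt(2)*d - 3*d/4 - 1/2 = (d - 2)*(d + 1/2)*(d + sqrt(2)/2)^2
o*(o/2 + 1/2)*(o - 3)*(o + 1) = o^4/2 - o^3/2 - 5*o^2/2 - 3*o/2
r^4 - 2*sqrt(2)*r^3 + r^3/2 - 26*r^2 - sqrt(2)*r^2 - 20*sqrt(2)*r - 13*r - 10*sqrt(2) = (r + 1/2)*(r - 5*sqrt(2))*(r + sqrt(2))*(r + 2*sqrt(2))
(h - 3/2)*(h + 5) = h^2 + 7*h/2 - 15/2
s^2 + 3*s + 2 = (s + 1)*(s + 2)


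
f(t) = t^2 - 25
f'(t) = 2*t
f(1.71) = -22.08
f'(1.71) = 3.42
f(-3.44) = -13.17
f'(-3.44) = -6.88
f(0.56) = -24.69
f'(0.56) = 1.12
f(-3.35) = -13.78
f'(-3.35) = -6.70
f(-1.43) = -22.96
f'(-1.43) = -2.86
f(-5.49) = 5.14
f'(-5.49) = -10.98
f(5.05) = 0.50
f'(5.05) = 10.10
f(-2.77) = -17.33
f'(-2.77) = -5.54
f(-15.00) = 200.00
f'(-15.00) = -30.00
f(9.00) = 56.00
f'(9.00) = 18.00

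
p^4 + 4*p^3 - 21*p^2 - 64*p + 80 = (p - 4)*(p - 1)*(p + 4)*(p + 5)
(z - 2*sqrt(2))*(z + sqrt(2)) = z^2 - sqrt(2)*z - 4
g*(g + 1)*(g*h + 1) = g^3*h + g^2*h + g^2 + g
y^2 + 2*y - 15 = (y - 3)*(y + 5)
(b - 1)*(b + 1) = b^2 - 1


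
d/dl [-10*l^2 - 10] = -20*l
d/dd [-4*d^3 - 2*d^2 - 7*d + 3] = -12*d^2 - 4*d - 7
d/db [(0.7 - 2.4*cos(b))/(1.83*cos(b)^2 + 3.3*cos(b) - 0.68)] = (-4.392*cos(b)^2 + 2.562*cos(b) + 0.677999999999999)*sin(b)/(3.3489*cos(b)^4 + 12.078*cos(b)^3 + 8.4012*cos(b)^2 - 4.488*cos(b) + 0.4624)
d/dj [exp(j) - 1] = exp(j)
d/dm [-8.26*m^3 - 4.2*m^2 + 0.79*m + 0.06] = -24.78*m^2 - 8.4*m + 0.79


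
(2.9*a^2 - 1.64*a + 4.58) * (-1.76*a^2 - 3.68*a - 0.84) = -5.104*a^4 - 7.7856*a^3 - 4.4616*a^2 - 15.4768*a - 3.8472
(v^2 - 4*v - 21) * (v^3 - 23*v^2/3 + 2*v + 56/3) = v^5 - 35*v^4/3 + 35*v^3/3 + 515*v^2/3 - 350*v/3 - 392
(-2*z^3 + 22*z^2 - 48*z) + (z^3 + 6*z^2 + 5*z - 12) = -z^3 + 28*z^2 - 43*z - 12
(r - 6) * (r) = r^2 - 6*r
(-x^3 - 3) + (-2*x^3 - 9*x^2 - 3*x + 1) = -3*x^3 - 9*x^2 - 3*x - 2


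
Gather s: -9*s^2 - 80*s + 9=-9*s^2 - 80*s + 9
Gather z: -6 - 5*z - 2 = -5*z - 8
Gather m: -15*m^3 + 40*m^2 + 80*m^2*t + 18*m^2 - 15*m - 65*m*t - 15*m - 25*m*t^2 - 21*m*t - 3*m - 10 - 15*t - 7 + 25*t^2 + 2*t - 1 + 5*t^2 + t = -15*m^3 + m^2*(80*t + 58) + m*(-25*t^2 - 86*t - 33) + 30*t^2 - 12*t - 18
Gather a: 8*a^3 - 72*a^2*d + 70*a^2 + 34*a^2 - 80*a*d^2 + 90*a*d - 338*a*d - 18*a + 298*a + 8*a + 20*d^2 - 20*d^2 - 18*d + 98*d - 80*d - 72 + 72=8*a^3 + a^2*(104 - 72*d) + a*(-80*d^2 - 248*d + 288)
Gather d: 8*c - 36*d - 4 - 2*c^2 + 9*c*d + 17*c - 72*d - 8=-2*c^2 + 25*c + d*(9*c - 108) - 12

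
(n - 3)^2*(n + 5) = n^3 - n^2 - 21*n + 45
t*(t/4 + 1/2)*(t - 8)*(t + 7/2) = t^4/4 - 5*t^3/8 - 37*t^2/4 - 14*t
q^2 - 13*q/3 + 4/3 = (q - 4)*(q - 1/3)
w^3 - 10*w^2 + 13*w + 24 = (w - 8)*(w - 3)*(w + 1)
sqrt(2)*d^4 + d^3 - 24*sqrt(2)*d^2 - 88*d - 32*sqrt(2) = (d - 4*sqrt(2))*(d + 2*sqrt(2))^2*(sqrt(2)*d + 1)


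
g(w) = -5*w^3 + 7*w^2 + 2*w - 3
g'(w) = -15*w^2 + 14*w + 2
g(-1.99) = 60.14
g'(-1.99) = -85.26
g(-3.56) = 304.19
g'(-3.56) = -237.94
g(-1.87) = 50.43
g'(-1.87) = -76.63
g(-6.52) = 1667.37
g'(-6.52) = -726.94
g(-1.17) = 12.25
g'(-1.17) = -34.91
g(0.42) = -1.30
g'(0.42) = 5.23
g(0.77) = 0.41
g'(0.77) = 3.89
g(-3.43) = 274.26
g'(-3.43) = -222.49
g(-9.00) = 4191.00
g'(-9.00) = -1339.00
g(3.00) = -69.00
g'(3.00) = -91.00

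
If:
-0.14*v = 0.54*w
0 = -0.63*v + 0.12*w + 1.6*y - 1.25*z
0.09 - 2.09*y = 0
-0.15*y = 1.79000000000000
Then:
No Solution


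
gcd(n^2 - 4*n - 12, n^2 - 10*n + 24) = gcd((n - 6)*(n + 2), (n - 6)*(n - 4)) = n - 6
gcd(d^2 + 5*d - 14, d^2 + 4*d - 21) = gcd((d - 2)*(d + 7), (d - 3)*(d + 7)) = d + 7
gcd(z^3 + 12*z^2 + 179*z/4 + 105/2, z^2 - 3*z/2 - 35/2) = z + 7/2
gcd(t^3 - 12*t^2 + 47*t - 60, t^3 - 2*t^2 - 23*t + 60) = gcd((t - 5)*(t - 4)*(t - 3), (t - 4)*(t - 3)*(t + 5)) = t^2 - 7*t + 12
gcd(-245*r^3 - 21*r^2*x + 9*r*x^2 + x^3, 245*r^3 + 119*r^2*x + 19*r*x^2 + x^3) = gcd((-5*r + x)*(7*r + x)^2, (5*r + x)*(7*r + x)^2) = 49*r^2 + 14*r*x + x^2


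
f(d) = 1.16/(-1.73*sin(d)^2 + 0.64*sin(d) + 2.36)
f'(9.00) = -0.15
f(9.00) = 0.50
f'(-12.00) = 0.24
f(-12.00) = 0.53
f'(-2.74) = 0.62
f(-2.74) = 0.63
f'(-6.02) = 0.05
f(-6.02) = 0.48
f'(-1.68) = 2500.51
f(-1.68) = 80.77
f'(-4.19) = -0.52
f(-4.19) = 0.72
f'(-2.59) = 1.01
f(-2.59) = 0.75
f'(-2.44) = 1.69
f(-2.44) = 0.95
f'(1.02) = 0.52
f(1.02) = 0.70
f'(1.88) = -0.48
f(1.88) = 0.83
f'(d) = 1.16*(3.46*sin(d)*cos(d) - 0.64*cos(d))/(-1.73*sin(d)^2 + 0.64*sin(d) + 2.36)^2 = (4.0136*sin(d) - 0.7424)*cos(d)/(-1.73*sin(d)^2 + 0.64*sin(d) + 2.36)^2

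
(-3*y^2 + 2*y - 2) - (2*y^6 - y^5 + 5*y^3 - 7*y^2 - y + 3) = -2*y^6 + y^5 - 5*y^3 + 4*y^2 + 3*y - 5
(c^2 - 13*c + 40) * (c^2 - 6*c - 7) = c^4 - 19*c^3 + 111*c^2 - 149*c - 280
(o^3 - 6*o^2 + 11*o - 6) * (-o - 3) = -o^4 + 3*o^3 + 7*o^2 - 27*o + 18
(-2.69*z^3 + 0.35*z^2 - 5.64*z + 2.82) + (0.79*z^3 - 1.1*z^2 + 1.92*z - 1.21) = -1.9*z^3 - 0.75*z^2 - 3.72*z + 1.61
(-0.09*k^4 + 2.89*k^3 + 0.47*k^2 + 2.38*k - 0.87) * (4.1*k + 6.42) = -0.369*k^5 + 11.2712*k^4 + 20.4808*k^3 + 12.7754*k^2 + 11.7126*k - 5.5854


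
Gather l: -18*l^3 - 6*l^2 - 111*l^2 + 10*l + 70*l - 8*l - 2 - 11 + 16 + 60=-18*l^3 - 117*l^2 + 72*l + 63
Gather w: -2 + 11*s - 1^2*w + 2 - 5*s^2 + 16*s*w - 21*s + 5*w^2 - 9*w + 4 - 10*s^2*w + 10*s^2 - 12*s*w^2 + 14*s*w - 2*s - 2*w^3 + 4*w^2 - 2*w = 5*s^2 - 12*s - 2*w^3 + w^2*(9 - 12*s) + w*(-10*s^2 + 30*s - 12) + 4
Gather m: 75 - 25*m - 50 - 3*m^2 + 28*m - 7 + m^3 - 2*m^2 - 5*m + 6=m^3 - 5*m^2 - 2*m + 24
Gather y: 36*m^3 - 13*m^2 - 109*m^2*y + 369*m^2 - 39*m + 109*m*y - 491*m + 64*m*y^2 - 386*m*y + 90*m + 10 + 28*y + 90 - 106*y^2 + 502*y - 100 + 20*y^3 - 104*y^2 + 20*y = 36*m^3 + 356*m^2 - 440*m + 20*y^3 + y^2*(64*m - 210) + y*(-109*m^2 - 277*m + 550)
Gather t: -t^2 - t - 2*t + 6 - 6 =-t^2 - 3*t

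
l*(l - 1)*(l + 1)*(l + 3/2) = l^4 + 3*l^3/2 - l^2 - 3*l/2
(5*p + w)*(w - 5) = 5*p*w - 25*p + w^2 - 5*w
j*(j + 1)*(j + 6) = j^3 + 7*j^2 + 6*j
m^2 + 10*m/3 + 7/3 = (m + 1)*(m + 7/3)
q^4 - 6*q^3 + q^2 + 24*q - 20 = (q - 5)*(q - 2)*(q - 1)*(q + 2)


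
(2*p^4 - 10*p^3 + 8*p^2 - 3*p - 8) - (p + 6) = 2*p^4 - 10*p^3 + 8*p^2 - 4*p - 14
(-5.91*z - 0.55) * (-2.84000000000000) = 16.7844*z + 1.562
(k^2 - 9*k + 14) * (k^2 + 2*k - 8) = k^4 - 7*k^3 - 12*k^2 + 100*k - 112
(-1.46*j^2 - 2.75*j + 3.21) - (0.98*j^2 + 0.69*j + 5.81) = -2.44*j^2 - 3.44*j - 2.6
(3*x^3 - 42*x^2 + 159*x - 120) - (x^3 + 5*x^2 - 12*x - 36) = 2*x^3 - 47*x^2 + 171*x - 84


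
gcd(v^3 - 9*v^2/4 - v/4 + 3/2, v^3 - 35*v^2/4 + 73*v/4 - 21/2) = v - 1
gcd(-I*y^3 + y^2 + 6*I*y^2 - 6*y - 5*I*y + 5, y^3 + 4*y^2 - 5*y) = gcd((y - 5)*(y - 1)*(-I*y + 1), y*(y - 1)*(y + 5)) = y - 1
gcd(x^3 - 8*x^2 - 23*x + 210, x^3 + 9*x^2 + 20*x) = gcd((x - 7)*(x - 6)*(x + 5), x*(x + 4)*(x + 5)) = x + 5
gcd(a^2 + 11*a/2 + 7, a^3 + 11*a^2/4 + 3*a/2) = a + 2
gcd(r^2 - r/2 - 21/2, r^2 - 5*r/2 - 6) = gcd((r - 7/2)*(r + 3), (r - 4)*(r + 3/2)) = 1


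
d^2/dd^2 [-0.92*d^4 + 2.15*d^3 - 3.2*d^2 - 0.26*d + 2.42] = -11.04*d^2 + 12.9*d - 6.4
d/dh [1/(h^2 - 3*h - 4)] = (3 - 2*h)/(-h^2 + 3*h + 4)^2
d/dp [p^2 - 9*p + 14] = 2*p - 9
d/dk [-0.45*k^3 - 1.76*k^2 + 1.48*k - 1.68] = -1.35*k^2 - 3.52*k + 1.48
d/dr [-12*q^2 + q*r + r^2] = q + 2*r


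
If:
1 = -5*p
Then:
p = -1/5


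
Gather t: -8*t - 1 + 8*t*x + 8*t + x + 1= 8*t*x + x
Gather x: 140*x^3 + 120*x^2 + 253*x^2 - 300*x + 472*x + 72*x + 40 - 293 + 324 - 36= 140*x^3 + 373*x^2 + 244*x + 35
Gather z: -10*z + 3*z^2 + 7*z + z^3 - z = z^3 + 3*z^2 - 4*z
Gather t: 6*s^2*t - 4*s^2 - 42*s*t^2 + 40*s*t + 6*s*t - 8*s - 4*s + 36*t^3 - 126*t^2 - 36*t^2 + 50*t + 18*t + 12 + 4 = -4*s^2 - 12*s + 36*t^3 + t^2*(-42*s - 162) + t*(6*s^2 + 46*s + 68) + 16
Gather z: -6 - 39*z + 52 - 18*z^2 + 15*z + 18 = -18*z^2 - 24*z + 64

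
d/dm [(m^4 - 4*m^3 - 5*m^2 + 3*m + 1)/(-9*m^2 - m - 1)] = (-18*m^5 + 33*m^4 + 4*m^3 + 44*m^2 + 28*m - 2)/(81*m^4 + 18*m^3 + 19*m^2 + 2*m + 1)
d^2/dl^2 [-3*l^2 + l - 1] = -6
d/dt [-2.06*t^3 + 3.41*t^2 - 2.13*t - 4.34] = -6.18*t^2 + 6.82*t - 2.13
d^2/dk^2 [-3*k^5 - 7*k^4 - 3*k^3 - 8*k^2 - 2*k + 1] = -60*k^3 - 84*k^2 - 18*k - 16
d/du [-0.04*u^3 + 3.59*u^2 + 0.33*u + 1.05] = -0.12*u^2 + 7.18*u + 0.33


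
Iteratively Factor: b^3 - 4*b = (b + 2)*(b^2 - 2*b) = b*(b + 2)*(b - 2)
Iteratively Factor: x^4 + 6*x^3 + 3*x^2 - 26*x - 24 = (x + 3)*(x^3 + 3*x^2 - 6*x - 8) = (x - 2)*(x + 3)*(x^2 + 5*x + 4) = (x - 2)*(x + 3)*(x + 4)*(x + 1)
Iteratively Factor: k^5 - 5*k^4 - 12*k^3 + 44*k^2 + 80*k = (k - 4)*(k^4 - k^3 - 16*k^2 - 20*k) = (k - 4)*(k + 2)*(k^3 - 3*k^2 - 10*k) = k*(k - 4)*(k + 2)*(k^2 - 3*k - 10) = k*(k - 4)*(k + 2)^2*(k - 5)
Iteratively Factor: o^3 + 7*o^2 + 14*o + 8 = (o + 4)*(o^2 + 3*o + 2) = (o + 2)*(o + 4)*(o + 1)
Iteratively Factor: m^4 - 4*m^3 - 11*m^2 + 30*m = (m)*(m^3 - 4*m^2 - 11*m + 30) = m*(m - 5)*(m^2 + m - 6) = m*(m - 5)*(m + 3)*(m - 2)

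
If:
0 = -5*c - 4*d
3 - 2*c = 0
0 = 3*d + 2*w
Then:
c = 3/2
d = -15/8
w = 45/16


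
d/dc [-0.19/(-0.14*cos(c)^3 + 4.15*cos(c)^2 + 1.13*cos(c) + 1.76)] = (0.0798*cos(c)^2 - 1.577*cos(c) - 0.2147)*sin(c)/(-0.14*cos(c)^3 + 4.15*cos(c)^2 + 1.13*cos(c) + 1.76)^2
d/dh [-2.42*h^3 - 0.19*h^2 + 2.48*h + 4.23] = -7.26*h^2 - 0.38*h + 2.48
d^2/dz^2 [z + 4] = 0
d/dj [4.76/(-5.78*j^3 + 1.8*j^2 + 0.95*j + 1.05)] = (82.5384*j^2 - 17.136*j - 4.522)/(-5.78*j^3 + 1.8*j^2 + 0.95*j + 1.05)^2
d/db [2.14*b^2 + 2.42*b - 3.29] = 4.28*b + 2.42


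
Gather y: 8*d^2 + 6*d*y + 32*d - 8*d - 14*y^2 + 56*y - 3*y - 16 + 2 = 8*d^2 + 24*d - 14*y^2 + y*(6*d + 53) - 14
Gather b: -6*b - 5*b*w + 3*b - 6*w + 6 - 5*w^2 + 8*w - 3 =b*(-5*w - 3) - 5*w^2 + 2*w + 3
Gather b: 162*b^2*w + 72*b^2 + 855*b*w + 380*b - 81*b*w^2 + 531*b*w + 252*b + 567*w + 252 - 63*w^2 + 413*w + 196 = b^2*(162*w + 72) + b*(-81*w^2 + 1386*w + 632) - 63*w^2 + 980*w + 448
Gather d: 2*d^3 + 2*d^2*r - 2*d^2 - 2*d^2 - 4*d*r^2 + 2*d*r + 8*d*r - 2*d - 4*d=2*d^3 + d^2*(2*r - 4) + d*(-4*r^2 + 10*r - 6)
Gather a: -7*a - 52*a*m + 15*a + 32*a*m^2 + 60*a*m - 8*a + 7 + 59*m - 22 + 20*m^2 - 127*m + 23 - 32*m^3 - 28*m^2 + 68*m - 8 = a*(32*m^2 + 8*m) - 32*m^3 - 8*m^2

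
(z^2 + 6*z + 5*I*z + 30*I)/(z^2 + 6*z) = (z + 5*I)/z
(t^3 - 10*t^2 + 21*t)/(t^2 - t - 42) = t*(t - 3)/(t + 6)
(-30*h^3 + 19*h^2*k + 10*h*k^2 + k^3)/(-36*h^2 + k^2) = (5*h^2 - 4*h*k - k^2)/(6*h - k)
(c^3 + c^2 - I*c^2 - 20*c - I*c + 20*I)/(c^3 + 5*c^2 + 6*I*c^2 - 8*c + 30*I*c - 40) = (c^2 - c*(4 + I) + 4*I)/(c^2 + 6*I*c - 8)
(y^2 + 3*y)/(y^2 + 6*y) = (y + 3)/(y + 6)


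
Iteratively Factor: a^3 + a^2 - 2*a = (a - 1)*(a^2 + 2*a) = (a - 1)*(a + 2)*(a)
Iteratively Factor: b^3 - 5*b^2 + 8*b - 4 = (b - 1)*(b^2 - 4*b + 4) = (b - 2)*(b - 1)*(b - 2)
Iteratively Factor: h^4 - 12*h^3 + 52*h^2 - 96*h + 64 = (h - 2)*(h^3 - 10*h^2 + 32*h - 32) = (h - 4)*(h - 2)*(h^2 - 6*h + 8) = (h - 4)*(h - 2)^2*(h - 4)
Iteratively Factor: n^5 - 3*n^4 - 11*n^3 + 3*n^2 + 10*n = (n + 1)*(n^4 - 4*n^3 - 7*n^2 + 10*n) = (n - 1)*(n + 1)*(n^3 - 3*n^2 - 10*n) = (n - 1)*(n + 1)*(n + 2)*(n^2 - 5*n) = (n - 5)*(n - 1)*(n + 1)*(n + 2)*(n)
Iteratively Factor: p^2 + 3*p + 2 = (p + 1)*(p + 2)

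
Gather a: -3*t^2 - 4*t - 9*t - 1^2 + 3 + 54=-3*t^2 - 13*t + 56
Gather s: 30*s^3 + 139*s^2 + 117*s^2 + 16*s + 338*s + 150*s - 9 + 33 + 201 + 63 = 30*s^3 + 256*s^2 + 504*s + 288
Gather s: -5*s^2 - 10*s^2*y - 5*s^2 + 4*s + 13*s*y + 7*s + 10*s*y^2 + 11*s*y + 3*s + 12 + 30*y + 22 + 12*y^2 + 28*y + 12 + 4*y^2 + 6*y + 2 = s^2*(-10*y - 10) + s*(10*y^2 + 24*y + 14) + 16*y^2 + 64*y + 48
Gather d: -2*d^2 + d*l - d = -2*d^2 + d*(l - 1)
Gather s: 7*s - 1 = 7*s - 1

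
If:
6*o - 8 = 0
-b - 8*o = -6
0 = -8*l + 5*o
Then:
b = -14/3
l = 5/6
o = 4/3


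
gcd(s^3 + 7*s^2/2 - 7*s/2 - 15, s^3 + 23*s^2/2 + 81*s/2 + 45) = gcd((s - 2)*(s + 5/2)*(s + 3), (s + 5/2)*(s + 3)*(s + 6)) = s^2 + 11*s/2 + 15/2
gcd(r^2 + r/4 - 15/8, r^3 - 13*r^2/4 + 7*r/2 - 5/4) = r - 5/4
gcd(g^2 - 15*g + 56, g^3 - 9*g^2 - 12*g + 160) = g - 8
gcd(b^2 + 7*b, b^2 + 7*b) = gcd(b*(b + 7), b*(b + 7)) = b^2 + 7*b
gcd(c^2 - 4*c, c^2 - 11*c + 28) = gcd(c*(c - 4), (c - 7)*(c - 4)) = c - 4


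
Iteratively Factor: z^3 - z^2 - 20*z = (z - 5)*(z^2 + 4*z) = z*(z - 5)*(z + 4)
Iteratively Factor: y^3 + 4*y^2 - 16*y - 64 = (y + 4)*(y^2 - 16) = (y + 4)^2*(y - 4)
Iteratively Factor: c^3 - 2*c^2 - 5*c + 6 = (c - 3)*(c^2 + c - 2) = (c - 3)*(c + 2)*(c - 1)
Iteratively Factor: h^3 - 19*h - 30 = (h + 2)*(h^2 - 2*h - 15) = (h + 2)*(h + 3)*(h - 5)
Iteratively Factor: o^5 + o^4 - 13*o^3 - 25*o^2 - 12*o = (o - 4)*(o^4 + 5*o^3 + 7*o^2 + 3*o) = (o - 4)*(o + 1)*(o^3 + 4*o^2 + 3*o) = (o - 4)*(o + 1)^2*(o^2 + 3*o) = o*(o - 4)*(o + 1)^2*(o + 3)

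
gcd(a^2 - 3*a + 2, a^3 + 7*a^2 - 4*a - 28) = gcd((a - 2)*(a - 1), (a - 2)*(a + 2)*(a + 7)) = a - 2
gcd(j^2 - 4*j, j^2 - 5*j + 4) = j - 4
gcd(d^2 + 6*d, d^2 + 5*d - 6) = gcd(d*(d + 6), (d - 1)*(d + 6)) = d + 6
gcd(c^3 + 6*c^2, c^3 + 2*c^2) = c^2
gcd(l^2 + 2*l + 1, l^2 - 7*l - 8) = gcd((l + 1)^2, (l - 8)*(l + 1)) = l + 1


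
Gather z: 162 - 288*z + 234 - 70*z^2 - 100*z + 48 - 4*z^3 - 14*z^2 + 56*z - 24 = -4*z^3 - 84*z^2 - 332*z + 420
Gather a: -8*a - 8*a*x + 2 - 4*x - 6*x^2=a*(-8*x - 8) - 6*x^2 - 4*x + 2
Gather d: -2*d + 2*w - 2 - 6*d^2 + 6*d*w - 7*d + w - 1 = -6*d^2 + d*(6*w - 9) + 3*w - 3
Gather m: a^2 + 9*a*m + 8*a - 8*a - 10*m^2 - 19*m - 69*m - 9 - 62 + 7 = a^2 - 10*m^2 + m*(9*a - 88) - 64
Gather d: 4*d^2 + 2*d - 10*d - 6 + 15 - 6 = 4*d^2 - 8*d + 3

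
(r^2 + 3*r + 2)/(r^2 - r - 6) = (r + 1)/(r - 3)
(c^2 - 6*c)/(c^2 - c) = (c - 6)/(c - 1)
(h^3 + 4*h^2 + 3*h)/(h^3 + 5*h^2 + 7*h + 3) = h/(h + 1)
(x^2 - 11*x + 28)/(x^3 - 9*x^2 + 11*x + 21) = (x - 4)/(x^2 - 2*x - 3)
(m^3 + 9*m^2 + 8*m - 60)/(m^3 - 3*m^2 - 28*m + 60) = (m + 6)/(m - 6)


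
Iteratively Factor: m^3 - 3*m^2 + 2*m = (m - 1)*(m^2 - 2*m) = m*(m - 1)*(m - 2)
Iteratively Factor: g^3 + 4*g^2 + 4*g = (g + 2)*(g^2 + 2*g) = g*(g + 2)*(g + 2)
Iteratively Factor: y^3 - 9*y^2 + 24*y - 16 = (y - 4)*(y^2 - 5*y + 4) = (y - 4)^2*(y - 1)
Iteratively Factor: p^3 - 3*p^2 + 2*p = (p)*(p^2 - 3*p + 2) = p*(p - 1)*(p - 2)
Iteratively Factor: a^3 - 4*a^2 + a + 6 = (a + 1)*(a^2 - 5*a + 6) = (a - 2)*(a + 1)*(a - 3)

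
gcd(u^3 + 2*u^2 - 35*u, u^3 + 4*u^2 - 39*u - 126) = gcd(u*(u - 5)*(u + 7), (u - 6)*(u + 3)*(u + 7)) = u + 7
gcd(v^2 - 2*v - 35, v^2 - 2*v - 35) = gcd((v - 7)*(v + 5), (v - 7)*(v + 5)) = v^2 - 2*v - 35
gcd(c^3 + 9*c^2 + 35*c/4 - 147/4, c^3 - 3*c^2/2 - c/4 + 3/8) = c - 3/2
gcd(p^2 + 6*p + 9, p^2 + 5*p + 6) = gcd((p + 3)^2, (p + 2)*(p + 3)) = p + 3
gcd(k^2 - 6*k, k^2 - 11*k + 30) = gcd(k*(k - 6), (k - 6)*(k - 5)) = k - 6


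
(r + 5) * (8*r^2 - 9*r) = 8*r^3 + 31*r^2 - 45*r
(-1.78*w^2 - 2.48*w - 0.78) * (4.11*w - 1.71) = -7.3158*w^3 - 7.149*w^2 + 1.035*w + 1.3338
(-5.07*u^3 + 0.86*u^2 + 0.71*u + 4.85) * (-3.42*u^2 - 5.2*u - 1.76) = 17.3394*u^5 + 23.4228*u^4 + 2.023*u^3 - 21.7926*u^2 - 26.4696*u - 8.536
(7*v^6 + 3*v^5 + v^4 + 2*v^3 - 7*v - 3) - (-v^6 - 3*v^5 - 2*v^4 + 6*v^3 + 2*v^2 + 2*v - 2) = 8*v^6 + 6*v^5 + 3*v^4 - 4*v^3 - 2*v^2 - 9*v - 1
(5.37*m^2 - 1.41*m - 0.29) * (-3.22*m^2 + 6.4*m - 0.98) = -17.2914*m^4 + 38.9082*m^3 - 13.3528*m^2 - 0.4742*m + 0.2842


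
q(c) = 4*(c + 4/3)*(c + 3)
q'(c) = 8*c + 52/3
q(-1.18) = 1.12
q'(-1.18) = 7.89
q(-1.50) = -1.00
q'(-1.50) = 5.33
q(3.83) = 141.06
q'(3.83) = 47.97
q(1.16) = 41.49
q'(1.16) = 26.61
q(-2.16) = -2.78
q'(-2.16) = 0.05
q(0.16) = 18.88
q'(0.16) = 18.61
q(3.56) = 128.40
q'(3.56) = 45.81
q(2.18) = 72.80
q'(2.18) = 34.77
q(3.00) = 104.00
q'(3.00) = 41.33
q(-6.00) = 56.00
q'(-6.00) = -30.67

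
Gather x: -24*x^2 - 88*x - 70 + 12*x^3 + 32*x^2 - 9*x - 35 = 12*x^3 + 8*x^2 - 97*x - 105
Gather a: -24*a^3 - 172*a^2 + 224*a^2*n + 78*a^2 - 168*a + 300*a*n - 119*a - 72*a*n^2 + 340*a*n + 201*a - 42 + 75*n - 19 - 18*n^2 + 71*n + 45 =-24*a^3 + a^2*(224*n - 94) + a*(-72*n^2 + 640*n - 86) - 18*n^2 + 146*n - 16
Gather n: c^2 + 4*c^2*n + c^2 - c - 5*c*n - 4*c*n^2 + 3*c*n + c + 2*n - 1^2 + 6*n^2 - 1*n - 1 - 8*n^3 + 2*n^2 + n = 2*c^2 - 8*n^3 + n^2*(8 - 4*c) + n*(4*c^2 - 2*c + 2) - 2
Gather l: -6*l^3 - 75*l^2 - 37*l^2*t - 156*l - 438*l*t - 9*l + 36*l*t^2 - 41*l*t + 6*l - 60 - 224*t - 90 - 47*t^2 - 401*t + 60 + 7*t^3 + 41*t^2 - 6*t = -6*l^3 + l^2*(-37*t - 75) + l*(36*t^2 - 479*t - 159) + 7*t^3 - 6*t^2 - 631*t - 90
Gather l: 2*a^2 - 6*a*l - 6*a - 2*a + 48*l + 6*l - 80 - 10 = 2*a^2 - 8*a + l*(54 - 6*a) - 90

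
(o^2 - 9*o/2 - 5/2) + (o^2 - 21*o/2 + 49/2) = 2*o^2 - 15*o + 22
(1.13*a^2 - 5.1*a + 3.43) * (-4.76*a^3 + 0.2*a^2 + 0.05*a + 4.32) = -5.3788*a^5 + 24.502*a^4 - 17.2903*a^3 + 5.3126*a^2 - 21.8605*a + 14.8176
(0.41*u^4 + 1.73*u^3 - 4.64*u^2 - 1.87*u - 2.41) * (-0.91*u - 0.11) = -0.3731*u^5 - 1.6194*u^4 + 4.0321*u^3 + 2.2121*u^2 + 2.3988*u + 0.2651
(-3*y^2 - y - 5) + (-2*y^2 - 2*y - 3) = -5*y^2 - 3*y - 8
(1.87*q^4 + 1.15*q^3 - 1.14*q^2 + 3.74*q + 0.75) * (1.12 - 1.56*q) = -2.9172*q^5 + 0.3004*q^4 + 3.0664*q^3 - 7.1112*q^2 + 3.0188*q + 0.84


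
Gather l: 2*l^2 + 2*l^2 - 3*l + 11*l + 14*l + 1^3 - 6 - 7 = 4*l^2 + 22*l - 12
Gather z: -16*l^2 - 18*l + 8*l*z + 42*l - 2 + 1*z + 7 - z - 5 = -16*l^2 + 8*l*z + 24*l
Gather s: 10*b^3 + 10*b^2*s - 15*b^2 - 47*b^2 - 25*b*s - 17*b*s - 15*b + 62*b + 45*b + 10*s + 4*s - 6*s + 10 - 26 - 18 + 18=10*b^3 - 62*b^2 + 92*b + s*(10*b^2 - 42*b + 8) - 16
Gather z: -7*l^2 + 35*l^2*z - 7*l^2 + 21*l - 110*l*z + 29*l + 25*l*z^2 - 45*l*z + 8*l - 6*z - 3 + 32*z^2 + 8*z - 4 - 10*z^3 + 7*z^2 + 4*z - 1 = -14*l^2 + 58*l - 10*z^3 + z^2*(25*l + 39) + z*(35*l^2 - 155*l + 6) - 8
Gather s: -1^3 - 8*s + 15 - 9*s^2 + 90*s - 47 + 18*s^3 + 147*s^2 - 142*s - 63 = 18*s^3 + 138*s^2 - 60*s - 96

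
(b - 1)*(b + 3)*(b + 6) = b^3 + 8*b^2 + 9*b - 18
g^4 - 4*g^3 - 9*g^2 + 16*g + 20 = (g - 5)*(g - 2)*(g + 1)*(g + 2)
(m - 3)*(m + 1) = m^2 - 2*m - 3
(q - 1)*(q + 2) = q^2 + q - 2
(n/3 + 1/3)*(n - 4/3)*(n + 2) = n^3/3 + 5*n^2/9 - 2*n/3 - 8/9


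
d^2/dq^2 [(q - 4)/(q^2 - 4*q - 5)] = 2*((8 - 3*q)*(-q^2 + 4*q + 5) - 4*(q - 4)*(q - 2)^2)/(-q^2 + 4*q + 5)^3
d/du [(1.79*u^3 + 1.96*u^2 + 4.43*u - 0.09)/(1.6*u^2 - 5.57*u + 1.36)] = (2.864*u^4 - 19.9406*u^3 - 10.702*u^2 + 5.6192*u + 5.5235)/(2.56*u^4 - 17.824*u^3 + 35.3769*u^2 - 15.1504*u + 1.8496)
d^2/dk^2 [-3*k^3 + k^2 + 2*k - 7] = 2 - 18*k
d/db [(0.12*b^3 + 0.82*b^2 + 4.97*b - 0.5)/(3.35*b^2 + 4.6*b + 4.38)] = (0.402*b^4 + 1.104*b^3 - 11.3007*b^2 + 10.5332*b + 24.0686)/(11.2225*b^4 + 30.82*b^3 + 50.506*b^2 + 40.296*b + 19.1844)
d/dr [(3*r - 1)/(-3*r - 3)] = -4/(3*(r + 1)^2)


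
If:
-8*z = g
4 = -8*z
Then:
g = 4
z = -1/2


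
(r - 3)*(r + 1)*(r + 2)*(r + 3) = r^4 + 3*r^3 - 7*r^2 - 27*r - 18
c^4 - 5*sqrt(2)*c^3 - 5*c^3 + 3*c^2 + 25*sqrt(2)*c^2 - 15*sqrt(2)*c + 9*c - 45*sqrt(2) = (c - 3)^2*(c + 1)*(c - 5*sqrt(2))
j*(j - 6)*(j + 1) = j^3 - 5*j^2 - 6*j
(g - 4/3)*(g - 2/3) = g^2 - 2*g + 8/9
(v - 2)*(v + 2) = v^2 - 4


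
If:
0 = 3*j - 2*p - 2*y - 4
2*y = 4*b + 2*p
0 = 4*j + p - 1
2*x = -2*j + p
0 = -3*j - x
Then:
No Solution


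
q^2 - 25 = (q - 5)*(q + 5)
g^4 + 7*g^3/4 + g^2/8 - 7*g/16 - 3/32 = (g - 1/2)*(g + 1/4)*(g + 1/2)*(g + 3/2)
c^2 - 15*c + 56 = (c - 8)*(c - 7)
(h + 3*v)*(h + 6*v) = h^2 + 9*h*v + 18*v^2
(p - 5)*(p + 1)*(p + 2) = p^3 - 2*p^2 - 13*p - 10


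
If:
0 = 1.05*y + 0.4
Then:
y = -0.38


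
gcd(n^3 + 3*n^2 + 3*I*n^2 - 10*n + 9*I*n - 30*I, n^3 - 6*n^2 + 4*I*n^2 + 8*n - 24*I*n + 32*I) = n - 2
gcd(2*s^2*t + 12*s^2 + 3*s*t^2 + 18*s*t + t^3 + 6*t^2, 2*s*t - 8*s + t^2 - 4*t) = 2*s + t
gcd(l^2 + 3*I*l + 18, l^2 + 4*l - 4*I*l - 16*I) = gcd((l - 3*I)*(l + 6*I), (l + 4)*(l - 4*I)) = 1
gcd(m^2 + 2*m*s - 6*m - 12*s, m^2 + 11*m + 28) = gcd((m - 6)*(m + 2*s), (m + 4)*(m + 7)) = 1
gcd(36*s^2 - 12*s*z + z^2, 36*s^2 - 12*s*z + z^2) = 36*s^2 - 12*s*z + z^2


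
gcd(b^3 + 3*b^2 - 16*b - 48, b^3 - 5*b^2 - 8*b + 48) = b^2 - b - 12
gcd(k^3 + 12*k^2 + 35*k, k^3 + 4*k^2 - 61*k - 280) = k^2 + 12*k + 35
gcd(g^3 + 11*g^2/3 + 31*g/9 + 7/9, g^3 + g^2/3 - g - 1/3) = g^2 + 4*g/3 + 1/3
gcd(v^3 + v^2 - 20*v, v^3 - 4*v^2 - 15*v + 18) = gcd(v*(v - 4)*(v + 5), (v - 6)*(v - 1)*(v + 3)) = 1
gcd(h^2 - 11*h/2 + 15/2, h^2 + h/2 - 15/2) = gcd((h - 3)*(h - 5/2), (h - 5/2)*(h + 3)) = h - 5/2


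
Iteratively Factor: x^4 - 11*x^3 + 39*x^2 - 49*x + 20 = (x - 1)*(x^3 - 10*x^2 + 29*x - 20) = (x - 5)*(x - 1)*(x^2 - 5*x + 4) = (x - 5)*(x - 1)^2*(x - 4)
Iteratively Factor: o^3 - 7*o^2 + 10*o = (o - 5)*(o^2 - 2*o) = o*(o - 5)*(o - 2)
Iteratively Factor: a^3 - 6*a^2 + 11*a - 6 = (a - 2)*(a^2 - 4*a + 3) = (a - 3)*(a - 2)*(a - 1)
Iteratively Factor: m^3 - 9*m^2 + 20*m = (m)*(m^2 - 9*m + 20) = m*(m - 4)*(m - 5)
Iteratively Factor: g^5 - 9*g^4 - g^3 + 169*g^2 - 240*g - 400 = (g - 4)*(g^4 - 5*g^3 - 21*g^2 + 85*g + 100) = (g - 4)*(g + 4)*(g^3 - 9*g^2 + 15*g + 25) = (g - 5)*(g - 4)*(g + 4)*(g^2 - 4*g - 5) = (g - 5)*(g - 4)*(g + 1)*(g + 4)*(g - 5)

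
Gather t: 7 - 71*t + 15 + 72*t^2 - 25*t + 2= 72*t^2 - 96*t + 24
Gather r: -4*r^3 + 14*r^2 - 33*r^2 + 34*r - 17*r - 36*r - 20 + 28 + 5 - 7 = -4*r^3 - 19*r^2 - 19*r + 6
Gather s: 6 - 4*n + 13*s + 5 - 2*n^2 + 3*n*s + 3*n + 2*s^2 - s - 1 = -2*n^2 - n + 2*s^2 + s*(3*n + 12) + 10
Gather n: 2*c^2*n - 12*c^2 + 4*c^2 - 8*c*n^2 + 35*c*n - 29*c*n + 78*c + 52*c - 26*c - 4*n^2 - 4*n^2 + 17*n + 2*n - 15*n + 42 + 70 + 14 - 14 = -8*c^2 + 104*c + n^2*(-8*c - 8) + n*(2*c^2 + 6*c + 4) + 112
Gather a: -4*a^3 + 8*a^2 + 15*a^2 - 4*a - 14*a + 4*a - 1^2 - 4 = -4*a^3 + 23*a^2 - 14*a - 5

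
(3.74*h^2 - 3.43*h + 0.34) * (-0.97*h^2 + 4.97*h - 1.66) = -3.6278*h^4 + 21.9149*h^3 - 23.5853*h^2 + 7.3836*h - 0.5644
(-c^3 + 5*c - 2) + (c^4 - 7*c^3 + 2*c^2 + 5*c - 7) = c^4 - 8*c^3 + 2*c^2 + 10*c - 9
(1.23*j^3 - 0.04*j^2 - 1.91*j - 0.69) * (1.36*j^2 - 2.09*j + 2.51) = 1.6728*j^5 - 2.6251*j^4 + 0.5733*j^3 + 2.9531*j^2 - 3.352*j - 1.7319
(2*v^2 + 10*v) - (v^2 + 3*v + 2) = v^2 + 7*v - 2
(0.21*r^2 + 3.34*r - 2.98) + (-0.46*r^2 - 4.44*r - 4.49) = -0.25*r^2 - 1.1*r - 7.47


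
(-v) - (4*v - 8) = 8 - 5*v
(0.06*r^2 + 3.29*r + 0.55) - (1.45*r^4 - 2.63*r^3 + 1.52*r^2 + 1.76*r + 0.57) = -1.45*r^4 + 2.63*r^3 - 1.46*r^2 + 1.53*r - 0.0199999999999999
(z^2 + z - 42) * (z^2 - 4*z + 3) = z^4 - 3*z^3 - 43*z^2 + 171*z - 126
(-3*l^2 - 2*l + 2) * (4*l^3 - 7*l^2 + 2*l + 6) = -12*l^5 + 13*l^4 + 16*l^3 - 36*l^2 - 8*l + 12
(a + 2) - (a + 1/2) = 3/2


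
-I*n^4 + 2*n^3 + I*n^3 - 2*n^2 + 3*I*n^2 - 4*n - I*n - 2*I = (n - 2)*(n + I)^2*(-I*n - I)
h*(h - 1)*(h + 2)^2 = h^4 + 3*h^3 - 4*h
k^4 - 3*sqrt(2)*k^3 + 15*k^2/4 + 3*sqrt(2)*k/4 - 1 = (k - 1/2)*(k + 1/2)*(k - 2*sqrt(2))*(k - sqrt(2))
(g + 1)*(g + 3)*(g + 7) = g^3 + 11*g^2 + 31*g + 21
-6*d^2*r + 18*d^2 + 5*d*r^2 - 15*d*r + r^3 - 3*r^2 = (-d + r)*(6*d + r)*(r - 3)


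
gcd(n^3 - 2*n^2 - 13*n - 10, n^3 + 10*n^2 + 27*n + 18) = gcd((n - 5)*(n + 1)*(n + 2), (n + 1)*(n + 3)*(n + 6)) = n + 1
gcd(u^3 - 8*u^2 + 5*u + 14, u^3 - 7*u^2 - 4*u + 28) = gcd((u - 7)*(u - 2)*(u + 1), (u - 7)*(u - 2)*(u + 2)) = u^2 - 9*u + 14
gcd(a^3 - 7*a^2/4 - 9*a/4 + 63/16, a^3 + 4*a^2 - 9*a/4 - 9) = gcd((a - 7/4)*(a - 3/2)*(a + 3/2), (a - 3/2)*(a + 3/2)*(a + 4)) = a^2 - 9/4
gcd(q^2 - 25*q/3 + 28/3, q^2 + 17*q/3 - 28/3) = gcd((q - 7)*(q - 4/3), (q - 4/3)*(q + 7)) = q - 4/3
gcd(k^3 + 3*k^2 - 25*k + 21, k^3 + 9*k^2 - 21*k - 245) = k + 7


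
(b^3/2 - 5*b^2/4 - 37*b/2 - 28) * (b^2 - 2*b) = b^5/2 - 9*b^4/4 - 16*b^3 + 9*b^2 + 56*b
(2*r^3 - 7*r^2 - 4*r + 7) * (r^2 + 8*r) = 2*r^5 + 9*r^4 - 60*r^3 - 25*r^2 + 56*r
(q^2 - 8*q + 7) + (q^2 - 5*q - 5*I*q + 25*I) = 2*q^2 - 13*q - 5*I*q + 7 + 25*I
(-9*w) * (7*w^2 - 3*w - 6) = -63*w^3 + 27*w^2 + 54*w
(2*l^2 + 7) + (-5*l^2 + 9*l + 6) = -3*l^2 + 9*l + 13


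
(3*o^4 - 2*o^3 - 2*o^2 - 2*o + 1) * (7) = 21*o^4 - 14*o^3 - 14*o^2 - 14*o + 7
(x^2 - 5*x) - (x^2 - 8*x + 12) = 3*x - 12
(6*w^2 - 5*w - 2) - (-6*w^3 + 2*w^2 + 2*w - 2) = 6*w^3 + 4*w^2 - 7*w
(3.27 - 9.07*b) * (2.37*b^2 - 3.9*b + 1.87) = -21.4959*b^3 + 43.1229*b^2 - 29.7139*b + 6.1149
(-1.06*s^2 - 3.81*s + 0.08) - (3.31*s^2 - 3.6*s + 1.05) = -4.37*s^2 - 0.21*s - 0.97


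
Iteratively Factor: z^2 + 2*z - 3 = (z - 1)*(z + 3)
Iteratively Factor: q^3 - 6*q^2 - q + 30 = (q - 5)*(q^2 - q - 6) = (q - 5)*(q - 3)*(q + 2)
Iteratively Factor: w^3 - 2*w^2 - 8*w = (w - 4)*(w^2 + 2*w) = w*(w - 4)*(w + 2)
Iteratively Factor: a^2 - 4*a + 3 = (a - 3)*(a - 1)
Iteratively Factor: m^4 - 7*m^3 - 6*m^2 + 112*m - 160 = (m + 4)*(m^3 - 11*m^2 + 38*m - 40) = (m - 2)*(m + 4)*(m^2 - 9*m + 20) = (m - 5)*(m - 2)*(m + 4)*(m - 4)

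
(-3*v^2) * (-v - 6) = 3*v^3 + 18*v^2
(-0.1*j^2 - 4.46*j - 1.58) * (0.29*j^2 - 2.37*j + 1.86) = -0.029*j^4 - 1.0564*j^3 + 9.926*j^2 - 4.551*j - 2.9388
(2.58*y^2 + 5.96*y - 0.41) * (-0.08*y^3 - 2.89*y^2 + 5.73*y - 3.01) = -0.2064*y^5 - 7.933*y^4 - 2.4082*y^3 + 27.5699*y^2 - 20.2889*y + 1.2341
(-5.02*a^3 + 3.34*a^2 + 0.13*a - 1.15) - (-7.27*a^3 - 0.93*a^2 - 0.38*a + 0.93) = 2.25*a^3 + 4.27*a^2 + 0.51*a - 2.08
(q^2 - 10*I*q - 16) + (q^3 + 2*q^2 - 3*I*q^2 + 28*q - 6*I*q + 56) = q^3 + 3*q^2 - 3*I*q^2 + 28*q - 16*I*q + 40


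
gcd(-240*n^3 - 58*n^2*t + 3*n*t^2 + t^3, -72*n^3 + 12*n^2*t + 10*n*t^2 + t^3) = 6*n + t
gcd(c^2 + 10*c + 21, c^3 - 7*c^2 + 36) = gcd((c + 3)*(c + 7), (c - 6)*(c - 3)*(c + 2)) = 1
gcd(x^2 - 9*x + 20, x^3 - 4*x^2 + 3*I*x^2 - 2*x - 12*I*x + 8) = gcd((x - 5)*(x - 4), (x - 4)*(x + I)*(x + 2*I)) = x - 4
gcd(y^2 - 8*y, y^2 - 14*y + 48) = y - 8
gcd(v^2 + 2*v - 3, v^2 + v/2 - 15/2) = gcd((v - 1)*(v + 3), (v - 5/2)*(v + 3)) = v + 3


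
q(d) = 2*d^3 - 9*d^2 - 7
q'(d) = 6*d^2 - 18*d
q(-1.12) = -21.10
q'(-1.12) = 27.69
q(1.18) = -16.25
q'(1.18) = -12.89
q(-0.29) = -7.81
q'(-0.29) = 5.72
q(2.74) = -33.43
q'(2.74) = -4.27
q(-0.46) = -9.10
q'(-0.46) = 9.55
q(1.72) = -23.45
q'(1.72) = -13.21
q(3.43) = -32.18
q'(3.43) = 8.85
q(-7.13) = -1189.47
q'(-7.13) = 433.36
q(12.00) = 2153.00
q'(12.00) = 648.00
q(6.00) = 101.00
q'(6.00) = 108.00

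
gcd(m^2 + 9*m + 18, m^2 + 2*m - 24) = m + 6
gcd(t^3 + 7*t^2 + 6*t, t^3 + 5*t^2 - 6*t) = t^2 + 6*t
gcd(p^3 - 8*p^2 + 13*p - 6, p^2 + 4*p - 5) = p - 1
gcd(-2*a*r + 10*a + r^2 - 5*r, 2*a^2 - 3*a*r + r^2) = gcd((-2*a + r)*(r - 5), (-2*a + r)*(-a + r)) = -2*a + r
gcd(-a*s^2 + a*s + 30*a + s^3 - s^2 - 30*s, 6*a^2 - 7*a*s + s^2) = -a + s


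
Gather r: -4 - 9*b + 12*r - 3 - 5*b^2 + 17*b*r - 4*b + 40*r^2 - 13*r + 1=-5*b^2 - 13*b + 40*r^2 + r*(17*b - 1) - 6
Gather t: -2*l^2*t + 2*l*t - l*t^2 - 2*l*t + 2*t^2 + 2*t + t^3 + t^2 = t^3 + t^2*(3 - l) + t*(2 - 2*l^2)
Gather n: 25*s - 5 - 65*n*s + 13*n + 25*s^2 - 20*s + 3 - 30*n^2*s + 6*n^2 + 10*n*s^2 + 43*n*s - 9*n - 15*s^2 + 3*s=n^2*(6 - 30*s) + n*(10*s^2 - 22*s + 4) + 10*s^2 + 8*s - 2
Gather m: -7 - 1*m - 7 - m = -2*m - 14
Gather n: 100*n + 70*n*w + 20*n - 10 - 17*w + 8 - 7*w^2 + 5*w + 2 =n*(70*w + 120) - 7*w^2 - 12*w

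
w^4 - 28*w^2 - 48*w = w*(w - 6)*(w + 2)*(w + 4)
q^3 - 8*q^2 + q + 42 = (q - 7)*(q - 3)*(q + 2)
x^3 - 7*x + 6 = (x - 2)*(x - 1)*(x + 3)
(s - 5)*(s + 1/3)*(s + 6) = s^3 + 4*s^2/3 - 89*s/3 - 10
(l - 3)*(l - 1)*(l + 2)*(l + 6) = l^4 + 4*l^3 - 17*l^2 - 24*l + 36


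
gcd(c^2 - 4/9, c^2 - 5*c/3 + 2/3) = c - 2/3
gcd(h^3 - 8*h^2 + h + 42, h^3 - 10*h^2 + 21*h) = h^2 - 10*h + 21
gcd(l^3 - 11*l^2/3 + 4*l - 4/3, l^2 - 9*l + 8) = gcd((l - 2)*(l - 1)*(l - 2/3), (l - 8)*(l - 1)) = l - 1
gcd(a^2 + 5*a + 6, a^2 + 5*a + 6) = a^2 + 5*a + 6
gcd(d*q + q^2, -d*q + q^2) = q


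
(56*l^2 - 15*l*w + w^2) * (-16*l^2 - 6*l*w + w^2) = -896*l^4 - 96*l^3*w + 130*l^2*w^2 - 21*l*w^3 + w^4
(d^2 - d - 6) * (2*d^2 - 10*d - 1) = 2*d^4 - 12*d^3 - 3*d^2 + 61*d + 6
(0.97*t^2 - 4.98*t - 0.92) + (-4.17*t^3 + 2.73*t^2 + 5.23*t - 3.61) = -4.17*t^3 + 3.7*t^2 + 0.25*t - 4.53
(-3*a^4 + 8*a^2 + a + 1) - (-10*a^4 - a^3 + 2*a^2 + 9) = 7*a^4 + a^3 + 6*a^2 + a - 8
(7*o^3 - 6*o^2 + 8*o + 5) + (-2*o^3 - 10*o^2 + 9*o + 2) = 5*o^3 - 16*o^2 + 17*o + 7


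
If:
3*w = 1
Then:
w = 1/3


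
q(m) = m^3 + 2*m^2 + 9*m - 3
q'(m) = 3*m^2 + 4*m + 9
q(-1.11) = -11.89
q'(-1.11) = 8.26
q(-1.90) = -19.74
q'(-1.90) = 12.23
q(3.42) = 91.17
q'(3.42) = 57.77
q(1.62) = 21.08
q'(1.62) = 23.35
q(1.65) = 21.79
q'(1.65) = 23.77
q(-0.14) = -4.22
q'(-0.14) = 8.50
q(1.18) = 12.05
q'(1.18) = 17.90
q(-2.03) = -21.39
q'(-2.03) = 13.24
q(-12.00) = -1551.00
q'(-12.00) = 393.00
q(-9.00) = -651.00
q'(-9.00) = 216.00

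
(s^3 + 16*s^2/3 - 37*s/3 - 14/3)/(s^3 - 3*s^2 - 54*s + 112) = (s + 1/3)/(s - 8)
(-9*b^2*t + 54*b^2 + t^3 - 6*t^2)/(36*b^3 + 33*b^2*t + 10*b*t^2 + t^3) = (-3*b*t + 18*b + t^2 - 6*t)/(12*b^2 + 7*b*t + t^2)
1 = 1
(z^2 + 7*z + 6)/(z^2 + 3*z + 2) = (z + 6)/(z + 2)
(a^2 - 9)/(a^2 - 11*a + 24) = (a + 3)/(a - 8)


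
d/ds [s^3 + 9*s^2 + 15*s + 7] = 3*s^2 + 18*s + 15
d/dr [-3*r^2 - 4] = -6*r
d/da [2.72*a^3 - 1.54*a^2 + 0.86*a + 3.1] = 8.16*a^2 - 3.08*a + 0.86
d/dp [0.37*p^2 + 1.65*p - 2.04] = 0.74*p + 1.65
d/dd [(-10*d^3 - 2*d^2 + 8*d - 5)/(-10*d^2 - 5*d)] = (20*d^4 + 20*d^3 + 18*d^2 - 20*d - 5)/(5*d^2*(4*d^2 + 4*d + 1))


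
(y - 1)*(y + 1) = y^2 - 1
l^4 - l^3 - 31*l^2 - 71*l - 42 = (l - 7)*(l + 1)*(l + 2)*(l + 3)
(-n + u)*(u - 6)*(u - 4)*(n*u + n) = -n^2*u^3 + 9*n^2*u^2 - 14*n^2*u - 24*n^2 + n*u^4 - 9*n*u^3 + 14*n*u^2 + 24*n*u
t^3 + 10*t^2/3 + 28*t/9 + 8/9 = (t + 2/3)^2*(t + 2)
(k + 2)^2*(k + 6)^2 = k^4 + 16*k^3 + 88*k^2 + 192*k + 144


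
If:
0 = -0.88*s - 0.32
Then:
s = -0.36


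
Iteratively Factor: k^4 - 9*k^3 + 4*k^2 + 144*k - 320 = (k - 5)*(k^3 - 4*k^2 - 16*k + 64) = (k - 5)*(k + 4)*(k^2 - 8*k + 16) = (k - 5)*(k - 4)*(k + 4)*(k - 4)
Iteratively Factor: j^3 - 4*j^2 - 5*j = (j + 1)*(j^2 - 5*j) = j*(j + 1)*(j - 5)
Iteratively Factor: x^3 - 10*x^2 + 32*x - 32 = (x - 2)*(x^2 - 8*x + 16) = (x - 4)*(x - 2)*(x - 4)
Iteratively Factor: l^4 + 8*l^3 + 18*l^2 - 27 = (l + 3)*(l^3 + 5*l^2 + 3*l - 9) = (l + 3)^2*(l^2 + 2*l - 3) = (l + 3)^3*(l - 1)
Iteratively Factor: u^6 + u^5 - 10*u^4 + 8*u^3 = (u)*(u^5 + u^4 - 10*u^3 + 8*u^2) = u*(u - 2)*(u^4 + 3*u^3 - 4*u^2) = u*(u - 2)*(u + 4)*(u^3 - u^2) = u*(u - 2)*(u - 1)*(u + 4)*(u^2) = u^2*(u - 2)*(u - 1)*(u + 4)*(u)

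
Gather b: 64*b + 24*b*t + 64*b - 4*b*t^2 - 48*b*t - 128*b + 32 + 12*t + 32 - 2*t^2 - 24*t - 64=b*(-4*t^2 - 24*t) - 2*t^2 - 12*t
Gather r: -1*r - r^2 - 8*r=-r^2 - 9*r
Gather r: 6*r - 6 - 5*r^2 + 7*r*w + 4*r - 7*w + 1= -5*r^2 + r*(7*w + 10) - 7*w - 5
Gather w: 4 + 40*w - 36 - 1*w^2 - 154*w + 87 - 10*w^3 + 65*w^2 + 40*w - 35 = -10*w^3 + 64*w^2 - 74*w + 20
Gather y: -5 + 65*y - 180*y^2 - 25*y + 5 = -180*y^2 + 40*y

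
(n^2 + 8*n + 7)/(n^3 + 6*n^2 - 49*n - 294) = (n + 1)/(n^2 - n - 42)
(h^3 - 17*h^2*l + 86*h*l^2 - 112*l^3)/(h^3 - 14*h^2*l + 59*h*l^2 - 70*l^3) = (h - 8*l)/(h - 5*l)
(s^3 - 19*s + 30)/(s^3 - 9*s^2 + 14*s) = (s^2 + 2*s - 15)/(s*(s - 7))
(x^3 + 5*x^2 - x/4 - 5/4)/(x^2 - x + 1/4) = (2*x^2 + 11*x + 5)/(2*x - 1)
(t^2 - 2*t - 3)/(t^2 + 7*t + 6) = (t - 3)/(t + 6)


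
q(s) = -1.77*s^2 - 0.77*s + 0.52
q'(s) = -3.54*s - 0.77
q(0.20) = 0.30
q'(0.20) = -1.48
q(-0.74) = 0.12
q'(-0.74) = 1.85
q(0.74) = -1.02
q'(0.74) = -3.39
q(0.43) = -0.14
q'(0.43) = -2.29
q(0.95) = -1.81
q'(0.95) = -4.13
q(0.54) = -0.41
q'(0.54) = -2.68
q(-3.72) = -21.11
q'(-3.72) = 12.40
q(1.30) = -3.47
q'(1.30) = -5.37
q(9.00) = -149.78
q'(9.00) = -32.63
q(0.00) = 0.52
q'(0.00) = -0.77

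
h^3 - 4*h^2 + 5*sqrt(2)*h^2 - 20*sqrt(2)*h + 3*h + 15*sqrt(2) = (h - 3)*(h - 1)*(h + 5*sqrt(2))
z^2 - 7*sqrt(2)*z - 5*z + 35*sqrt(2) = (z - 5)*(z - 7*sqrt(2))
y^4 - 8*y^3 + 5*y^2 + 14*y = y*(y - 7)*(y - 2)*(y + 1)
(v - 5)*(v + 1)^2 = v^3 - 3*v^2 - 9*v - 5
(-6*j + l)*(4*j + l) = -24*j^2 - 2*j*l + l^2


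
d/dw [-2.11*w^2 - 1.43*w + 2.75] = -4.22*w - 1.43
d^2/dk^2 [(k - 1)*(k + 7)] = 2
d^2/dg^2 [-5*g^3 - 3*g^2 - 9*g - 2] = -30*g - 6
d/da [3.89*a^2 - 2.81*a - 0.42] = 7.78*a - 2.81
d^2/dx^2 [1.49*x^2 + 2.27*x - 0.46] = 2.98000000000000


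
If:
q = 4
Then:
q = 4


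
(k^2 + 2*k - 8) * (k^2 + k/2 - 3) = k^4 + 5*k^3/2 - 10*k^2 - 10*k + 24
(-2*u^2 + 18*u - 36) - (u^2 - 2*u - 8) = -3*u^2 + 20*u - 28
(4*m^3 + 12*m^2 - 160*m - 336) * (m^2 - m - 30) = 4*m^5 + 8*m^4 - 292*m^3 - 536*m^2 + 5136*m + 10080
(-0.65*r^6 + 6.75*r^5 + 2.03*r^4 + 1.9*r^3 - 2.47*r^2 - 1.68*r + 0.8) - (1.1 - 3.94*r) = -0.65*r^6 + 6.75*r^5 + 2.03*r^4 + 1.9*r^3 - 2.47*r^2 + 2.26*r - 0.3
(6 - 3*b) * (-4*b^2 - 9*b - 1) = 12*b^3 + 3*b^2 - 51*b - 6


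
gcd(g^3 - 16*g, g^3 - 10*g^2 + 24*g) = g^2 - 4*g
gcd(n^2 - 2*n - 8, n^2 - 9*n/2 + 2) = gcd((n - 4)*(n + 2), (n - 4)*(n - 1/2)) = n - 4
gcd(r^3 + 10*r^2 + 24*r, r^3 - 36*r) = r^2 + 6*r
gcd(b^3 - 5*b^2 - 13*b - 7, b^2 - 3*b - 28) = b - 7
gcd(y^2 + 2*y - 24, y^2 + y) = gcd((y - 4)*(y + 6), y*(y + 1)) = 1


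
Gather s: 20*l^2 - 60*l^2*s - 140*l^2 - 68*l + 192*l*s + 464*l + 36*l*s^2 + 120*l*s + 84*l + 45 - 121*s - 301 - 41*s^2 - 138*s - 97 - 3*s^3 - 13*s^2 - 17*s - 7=-120*l^2 + 480*l - 3*s^3 + s^2*(36*l - 54) + s*(-60*l^2 + 312*l - 276) - 360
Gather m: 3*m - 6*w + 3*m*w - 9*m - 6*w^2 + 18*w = m*(3*w - 6) - 6*w^2 + 12*w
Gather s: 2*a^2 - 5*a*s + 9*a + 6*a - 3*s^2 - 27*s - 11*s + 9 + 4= 2*a^2 + 15*a - 3*s^2 + s*(-5*a - 38) + 13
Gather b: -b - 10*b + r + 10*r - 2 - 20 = -11*b + 11*r - 22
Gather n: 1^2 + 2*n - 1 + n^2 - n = n^2 + n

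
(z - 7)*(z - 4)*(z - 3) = z^3 - 14*z^2 + 61*z - 84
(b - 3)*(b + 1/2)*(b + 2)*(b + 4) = b^4 + 7*b^3/2 - 17*b^2/2 - 29*b - 12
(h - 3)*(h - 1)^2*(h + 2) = h^4 - 3*h^3 - 3*h^2 + 11*h - 6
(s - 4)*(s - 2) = s^2 - 6*s + 8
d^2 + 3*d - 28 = (d - 4)*(d + 7)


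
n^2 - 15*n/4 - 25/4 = (n - 5)*(n + 5/4)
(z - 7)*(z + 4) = z^2 - 3*z - 28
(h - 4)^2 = h^2 - 8*h + 16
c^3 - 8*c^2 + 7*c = c*(c - 7)*(c - 1)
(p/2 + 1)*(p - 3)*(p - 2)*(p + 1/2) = p^4/2 - 5*p^3/4 - 11*p^2/4 + 5*p + 3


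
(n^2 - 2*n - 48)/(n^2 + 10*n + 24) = (n - 8)/(n + 4)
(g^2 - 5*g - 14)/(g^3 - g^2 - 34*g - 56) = 1/(g + 4)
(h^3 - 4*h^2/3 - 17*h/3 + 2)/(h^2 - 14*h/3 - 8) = (-3*h^3 + 4*h^2 + 17*h - 6)/(-3*h^2 + 14*h + 24)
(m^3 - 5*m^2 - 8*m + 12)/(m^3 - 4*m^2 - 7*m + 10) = (m - 6)/(m - 5)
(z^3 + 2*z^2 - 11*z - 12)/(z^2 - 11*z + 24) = (z^2 + 5*z + 4)/(z - 8)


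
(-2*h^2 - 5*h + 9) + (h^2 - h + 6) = -h^2 - 6*h + 15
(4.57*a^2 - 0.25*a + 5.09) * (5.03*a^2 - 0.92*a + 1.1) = 22.9871*a^4 - 5.4619*a^3 + 30.8597*a^2 - 4.9578*a + 5.599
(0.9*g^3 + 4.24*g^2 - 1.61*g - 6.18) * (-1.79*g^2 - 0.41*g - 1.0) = -1.611*g^5 - 7.9586*g^4 + 0.2435*g^3 + 7.4823*g^2 + 4.1438*g + 6.18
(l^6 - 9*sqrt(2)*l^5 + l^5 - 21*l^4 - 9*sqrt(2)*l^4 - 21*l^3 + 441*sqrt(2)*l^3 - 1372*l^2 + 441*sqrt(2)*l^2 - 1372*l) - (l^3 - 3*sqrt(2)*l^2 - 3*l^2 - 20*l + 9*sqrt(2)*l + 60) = l^6 - 9*sqrt(2)*l^5 + l^5 - 21*l^4 - 9*sqrt(2)*l^4 - 22*l^3 + 441*sqrt(2)*l^3 - 1369*l^2 + 444*sqrt(2)*l^2 - 1352*l - 9*sqrt(2)*l - 60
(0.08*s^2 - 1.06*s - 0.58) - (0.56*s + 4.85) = 0.08*s^2 - 1.62*s - 5.43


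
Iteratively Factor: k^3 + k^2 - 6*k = (k)*(k^2 + k - 6) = k*(k - 2)*(k + 3)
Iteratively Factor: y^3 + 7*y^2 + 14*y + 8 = (y + 1)*(y^2 + 6*y + 8) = (y + 1)*(y + 2)*(y + 4)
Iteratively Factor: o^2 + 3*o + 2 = (o + 2)*(o + 1)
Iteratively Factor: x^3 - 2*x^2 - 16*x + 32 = (x - 2)*(x^2 - 16) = (x - 2)*(x + 4)*(x - 4)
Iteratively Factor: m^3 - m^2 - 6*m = (m - 3)*(m^2 + 2*m) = m*(m - 3)*(m + 2)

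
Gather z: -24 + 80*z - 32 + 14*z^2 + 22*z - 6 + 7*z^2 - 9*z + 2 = 21*z^2 + 93*z - 60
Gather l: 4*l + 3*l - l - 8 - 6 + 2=6*l - 12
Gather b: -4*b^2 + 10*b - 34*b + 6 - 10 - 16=-4*b^2 - 24*b - 20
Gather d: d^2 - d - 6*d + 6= d^2 - 7*d + 6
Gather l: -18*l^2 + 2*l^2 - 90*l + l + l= -16*l^2 - 88*l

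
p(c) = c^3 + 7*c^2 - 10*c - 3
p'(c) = 3*c^2 + 14*c - 10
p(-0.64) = 6.01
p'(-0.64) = -17.73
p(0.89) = -5.65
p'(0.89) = 4.84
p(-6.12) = 91.16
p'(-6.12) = 16.68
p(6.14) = 430.97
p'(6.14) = 189.06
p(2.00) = 13.00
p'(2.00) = 30.00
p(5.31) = 290.99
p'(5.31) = 148.93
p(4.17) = 149.53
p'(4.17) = 100.55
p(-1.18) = 16.90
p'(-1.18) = -22.34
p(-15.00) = -1653.00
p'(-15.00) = 455.00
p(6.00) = 405.00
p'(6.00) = 182.00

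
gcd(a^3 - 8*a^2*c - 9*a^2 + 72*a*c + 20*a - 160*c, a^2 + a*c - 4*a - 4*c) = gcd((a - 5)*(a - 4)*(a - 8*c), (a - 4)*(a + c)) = a - 4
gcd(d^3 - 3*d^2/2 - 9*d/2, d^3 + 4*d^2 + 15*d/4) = d^2 + 3*d/2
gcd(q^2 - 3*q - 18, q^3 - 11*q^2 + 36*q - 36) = q - 6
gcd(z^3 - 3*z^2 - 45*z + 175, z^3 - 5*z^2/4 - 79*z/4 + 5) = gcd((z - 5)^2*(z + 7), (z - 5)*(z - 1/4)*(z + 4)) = z - 5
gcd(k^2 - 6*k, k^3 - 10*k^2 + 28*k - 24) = k - 6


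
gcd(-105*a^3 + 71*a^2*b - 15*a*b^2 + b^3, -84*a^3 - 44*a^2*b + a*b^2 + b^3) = 7*a - b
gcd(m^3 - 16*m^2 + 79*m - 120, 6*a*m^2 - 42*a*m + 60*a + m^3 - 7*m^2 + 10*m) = m - 5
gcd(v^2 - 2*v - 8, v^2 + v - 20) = v - 4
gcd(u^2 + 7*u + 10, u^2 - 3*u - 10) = u + 2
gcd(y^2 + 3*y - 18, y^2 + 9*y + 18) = y + 6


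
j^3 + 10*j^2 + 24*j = j*(j + 4)*(j + 6)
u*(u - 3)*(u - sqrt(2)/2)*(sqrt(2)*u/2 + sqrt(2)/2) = sqrt(2)*u^4/2 - sqrt(2)*u^3 - u^3/2 - 3*sqrt(2)*u^2/2 + u^2 + 3*u/2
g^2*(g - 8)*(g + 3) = g^4 - 5*g^3 - 24*g^2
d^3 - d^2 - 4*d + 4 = (d - 2)*(d - 1)*(d + 2)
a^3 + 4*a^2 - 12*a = a*(a - 2)*(a + 6)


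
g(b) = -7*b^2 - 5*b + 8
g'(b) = -14*b - 5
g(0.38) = 5.09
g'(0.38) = -10.32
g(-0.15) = 8.59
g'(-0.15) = -2.90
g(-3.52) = -61.13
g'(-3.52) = 44.28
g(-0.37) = 8.89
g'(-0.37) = 0.18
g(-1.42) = 0.99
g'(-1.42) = 14.88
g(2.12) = -34.06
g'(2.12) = -34.68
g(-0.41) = 8.87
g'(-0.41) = 0.74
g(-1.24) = 3.44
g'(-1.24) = 12.36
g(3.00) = -70.00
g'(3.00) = -47.00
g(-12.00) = -940.00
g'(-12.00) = 163.00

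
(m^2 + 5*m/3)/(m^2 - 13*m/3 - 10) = m/(m - 6)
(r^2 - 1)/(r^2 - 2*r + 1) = (r + 1)/(r - 1)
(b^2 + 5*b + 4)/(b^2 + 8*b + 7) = (b + 4)/(b + 7)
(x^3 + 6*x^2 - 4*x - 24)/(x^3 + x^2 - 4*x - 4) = (x + 6)/(x + 1)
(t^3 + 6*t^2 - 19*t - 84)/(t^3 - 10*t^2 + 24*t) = (t^2 + 10*t + 21)/(t*(t - 6))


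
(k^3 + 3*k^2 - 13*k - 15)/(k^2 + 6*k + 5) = k - 3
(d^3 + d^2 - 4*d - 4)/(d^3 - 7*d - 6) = (d - 2)/(d - 3)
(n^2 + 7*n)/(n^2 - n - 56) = n/(n - 8)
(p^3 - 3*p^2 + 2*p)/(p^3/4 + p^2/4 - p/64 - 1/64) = 64*p*(p^2 - 3*p + 2)/(16*p^3 + 16*p^2 - p - 1)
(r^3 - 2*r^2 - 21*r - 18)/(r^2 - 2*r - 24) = (r^2 + 4*r + 3)/(r + 4)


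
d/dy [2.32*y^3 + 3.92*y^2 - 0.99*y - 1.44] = 6.96*y^2 + 7.84*y - 0.99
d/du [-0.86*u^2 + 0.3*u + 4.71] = 0.3 - 1.72*u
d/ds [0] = 0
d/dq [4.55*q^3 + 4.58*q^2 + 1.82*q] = 13.65*q^2 + 9.16*q + 1.82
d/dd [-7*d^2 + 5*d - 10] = 5 - 14*d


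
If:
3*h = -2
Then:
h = -2/3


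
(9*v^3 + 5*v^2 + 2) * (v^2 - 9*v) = 9*v^5 - 76*v^4 - 45*v^3 + 2*v^2 - 18*v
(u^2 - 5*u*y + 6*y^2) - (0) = u^2 - 5*u*y + 6*y^2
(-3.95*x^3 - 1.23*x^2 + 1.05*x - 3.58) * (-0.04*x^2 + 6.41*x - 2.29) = 0.158*x^5 - 25.2703*x^4 + 1.1192*x^3 + 9.6904*x^2 - 25.3523*x + 8.1982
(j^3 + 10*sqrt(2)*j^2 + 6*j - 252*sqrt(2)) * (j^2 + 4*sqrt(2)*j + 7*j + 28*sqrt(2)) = j^5 + 7*j^4 + 14*sqrt(2)*j^4 + 86*j^3 + 98*sqrt(2)*j^3 - 228*sqrt(2)*j^2 + 602*j^2 - 1596*sqrt(2)*j - 2016*j - 14112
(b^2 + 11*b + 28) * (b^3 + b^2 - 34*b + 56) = b^5 + 12*b^4 + 5*b^3 - 290*b^2 - 336*b + 1568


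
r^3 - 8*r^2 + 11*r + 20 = (r - 5)*(r - 4)*(r + 1)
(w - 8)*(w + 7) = w^2 - w - 56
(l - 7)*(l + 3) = l^2 - 4*l - 21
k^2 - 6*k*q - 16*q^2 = (k - 8*q)*(k + 2*q)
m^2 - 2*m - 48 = (m - 8)*(m + 6)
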